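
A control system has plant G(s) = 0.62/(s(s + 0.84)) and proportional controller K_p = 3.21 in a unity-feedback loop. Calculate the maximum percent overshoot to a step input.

37.5%

The closed-loop denominator s² + 0.84s + 1.99 gives ω_n = √1.99 = 1.411 and ζ = 0.84/(2ω_n) = 0.2977.
%OS = 100·exp(−πζ/√(1−ζ²)) = 100·exp(−π·0.2977/√0.9114) = 37.5%.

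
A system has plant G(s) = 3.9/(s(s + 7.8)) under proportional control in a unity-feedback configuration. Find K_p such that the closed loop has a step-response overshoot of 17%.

From %OS = 100·exp(−πζ/√(1−ζ²)) = 17%, ζ = −ln(0.17)/√(π²+ln²(0.17)) = 0.4913.
Characteristic equation s² + 7.8s + 3.9K_p = 0 gives ζ = 7.8/(2√(3.9K_p)).
Setting ζ = 0.4913: √(3.9K_p) = 7.8/(2·0.4913) = 7.939, so K_p = 63.02/3.9 = 16.2.

K_p = 16.2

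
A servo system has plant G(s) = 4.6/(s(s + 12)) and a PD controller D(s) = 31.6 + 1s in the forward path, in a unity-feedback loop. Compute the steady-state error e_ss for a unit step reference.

0

The open loop D(s)G(s) has a pole at the origin (type 1), so the static position error constant is infinite and e_ss = 1/(1+∞) = 0.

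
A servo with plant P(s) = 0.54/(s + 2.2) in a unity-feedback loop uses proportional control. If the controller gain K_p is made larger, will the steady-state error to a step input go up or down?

decrease

e_ss = 1/(1 + K_p·P(0)); a larger K_p raises the denominator, so e_ss decreases.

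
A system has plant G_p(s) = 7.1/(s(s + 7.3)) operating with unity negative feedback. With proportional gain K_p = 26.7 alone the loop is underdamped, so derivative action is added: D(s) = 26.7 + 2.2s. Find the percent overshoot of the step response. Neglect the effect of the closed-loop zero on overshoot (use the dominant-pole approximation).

Forward path: (26.7 + 2.2s)·7.1/(s(s+7.3)). The closed-loop characteristic equation is s² + (7.3 + 7.1·2.2)s + 7.1·26.7 = 0.
That is s² + 22.92s + 189.6 = 0, so ω_n = 13.77 rad/s and ζ = 22.92/(2·13.77) = 0.8323.
%OS = 100·exp(−πζ/√(1−ζ²)) = 0.894%.

0.894%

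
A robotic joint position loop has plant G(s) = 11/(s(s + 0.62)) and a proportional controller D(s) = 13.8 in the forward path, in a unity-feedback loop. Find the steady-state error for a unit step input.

The open loop D(s)G(s) has a pole at the origin (type 1), so the static position error constant is infinite and e_ss = 1/(1+∞) = 0.

0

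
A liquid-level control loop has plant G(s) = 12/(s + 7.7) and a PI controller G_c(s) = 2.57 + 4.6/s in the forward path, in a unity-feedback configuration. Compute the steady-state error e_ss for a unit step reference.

The open loop G_c(s)G(s) has a pole at the origin (type 1), so the static position error constant is infinite and e_ss = 1/(1+∞) = 0.

0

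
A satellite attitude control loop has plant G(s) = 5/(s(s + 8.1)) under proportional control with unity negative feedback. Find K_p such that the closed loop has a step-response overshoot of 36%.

K_p = 34.3

From %OS = 100·exp(−πζ/√(1−ζ²)) = 36%, ζ = −ln(0.36)/√(π²+ln²(0.36)) = 0.3093.
Characteristic equation s² + 8.1s + 5K_p = 0 gives ζ = 8.1/(2√(5K_p)).
Setting ζ = 0.3093: √(5K_p) = 8.1/(2·0.3093) = 13.1, so K_p = 171.5/5 = 34.3.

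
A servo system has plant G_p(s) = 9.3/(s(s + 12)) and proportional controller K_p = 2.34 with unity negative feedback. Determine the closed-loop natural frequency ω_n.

ω_n = 4.66 rad/s

With unity feedback the closed-loop characteristic equation is s² + 12s + 2.34·9.3 = s² + 12s + 21.76 = 0.
So ω_n² = 21.76 ⇒ ω_n = 4.665 rad/s, and ζ = 12/(2ω_n) = 1.29.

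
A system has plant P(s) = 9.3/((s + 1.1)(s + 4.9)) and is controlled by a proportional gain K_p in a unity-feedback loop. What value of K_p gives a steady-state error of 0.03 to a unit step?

The loop is type 0, so e_ss(step) = 1/(1 + K_pos) with K_pos = K_p·P(0).
P(0) = 1.725. Require 1/(1 + K_p·1.725) = 0.03, so 1 + 1.725·K_p = 33.33.
K_p = (33.33 − 1)/1.725 = 18.7.

K_p = 18.7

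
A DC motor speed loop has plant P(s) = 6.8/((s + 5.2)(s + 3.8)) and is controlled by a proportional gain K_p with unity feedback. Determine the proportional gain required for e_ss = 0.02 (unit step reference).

K_p = 142

For a type-0 loop with proportional control, e_ss = 1/(1 + K_p·P(0)).
P(0) = 0.3441. Require 1/(1 + K_p·0.3441) = 0.02, so 1 + 0.3441·K_p = 50.
K_p = (50 − 1)/0.3441 = 142.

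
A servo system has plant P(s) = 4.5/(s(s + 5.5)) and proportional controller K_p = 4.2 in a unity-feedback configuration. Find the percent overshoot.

From 1 + K_pP(s) = 0: s² + 5.5s + 18.9 = 0 ⇒ ω_n = 4.347, ζ = 0.6326.
%OS = 100·exp(−πζ/√(1−ζ²)) = 100·exp(−π·0.6326/√0.5999) = 7.69%.

7.69%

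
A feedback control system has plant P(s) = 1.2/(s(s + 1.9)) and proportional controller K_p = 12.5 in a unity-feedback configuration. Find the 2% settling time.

The closed-loop denominator s² + 1.9s + 15 gives ω_n = √15 = 3.873 and ζ = 1.9/(2ω_n) = 0.2453.
2% settling time T_s ≈ 4/(ζω_n) = 4/0.95 = 4.21 s.

T_s ≈ 4.21 s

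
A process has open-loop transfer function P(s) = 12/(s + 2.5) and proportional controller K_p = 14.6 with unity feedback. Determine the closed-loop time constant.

τ = 0.00563 s

Closed-loop transfer function: T(s) = K_p·P(s)/(1 + K_p·P(s)) = 175.2/(s + 2.5 + 175.2) = 175.2/(s + 177.7).
Time constant τ = 1/177.7 = 0.00563 s.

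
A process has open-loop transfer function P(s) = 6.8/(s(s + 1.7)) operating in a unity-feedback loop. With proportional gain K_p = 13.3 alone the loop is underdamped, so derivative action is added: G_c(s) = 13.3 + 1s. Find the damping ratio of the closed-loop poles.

Forward path: (13.3 + 1s)·6.8/(s(s+1.7)). The closed-loop characteristic equation is s² + (1.7 + 6.8·1)s + 6.8·13.3 = 0.
That is s² + 8.5s + 90.44 = 0, so ω_n = 9.51 rad/s and ζ = 8.5/(2·9.51) = 0.4469.

ζ = 0.447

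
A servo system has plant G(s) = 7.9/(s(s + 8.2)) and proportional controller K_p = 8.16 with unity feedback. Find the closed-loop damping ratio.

ζ = 0.511

With unity feedback the closed-loop characteristic equation is s² + 8.2s + 8.16·7.9 = s² + 8.2s + 64.46 = 0.
So ω_n² = 64.46 ⇒ ω_n = 8.029 rad/s, and ζ = 8.2/(2ω_n) = 0.511.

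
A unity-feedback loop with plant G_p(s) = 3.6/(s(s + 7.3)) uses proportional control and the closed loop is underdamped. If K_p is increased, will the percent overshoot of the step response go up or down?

Characteristic equation s² + 7.3s + K_p·3.6 = 0: raising K_p raises ω_n while 2ζω_n = 7.3 is fixed, so ζ falls and overshoot grows.

increase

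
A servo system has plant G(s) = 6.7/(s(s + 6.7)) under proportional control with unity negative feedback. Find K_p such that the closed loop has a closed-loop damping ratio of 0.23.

Closed-loop characteristic equation: s² + 6.7s + K_p·6.7 = 0.
So ω_n = √(6.7K_p) and 2ζω_n = 6.7, giving ζ = 6.7/(2√(6.7K_p)).
Setting ζ = 0.23: √(6.7K_p) = 6.7/(2·0.23) = 14.57, so K_p = 212.1/6.7 = 31.7.

K_p = 31.7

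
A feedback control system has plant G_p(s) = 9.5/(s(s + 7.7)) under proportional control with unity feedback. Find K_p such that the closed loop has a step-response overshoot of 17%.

K_p = 6.46

From %OS = 100·exp(−πζ/√(1−ζ²)) = 17%, ζ = −ln(0.17)/√(π²+ln²(0.17)) = 0.4913.
Characteristic equation s² + 7.7s + 9.5K_p = 0 gives ζ = 7.7/(2√(9.5K_p)).
Setting ζ = 0.4913: √(9.5K_p) = 7.7/(2·0.4913) = 7.837, so K_p = 61.41/9.5 = 6.46.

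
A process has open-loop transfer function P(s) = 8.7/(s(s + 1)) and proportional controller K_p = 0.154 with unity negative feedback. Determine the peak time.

Closed-loop characteristic equation: s² + 1s + 1.34 = 0, so ω_n = 1.157 rad/s and ζ = 1/(2·1.157) = 0.432.
Damped frequency ω_d = ω_n√(1−ζ²) = 1.044 rad/s, so peak time T_p = π/ω_d = 3.01 s.

T_p = 3.01 s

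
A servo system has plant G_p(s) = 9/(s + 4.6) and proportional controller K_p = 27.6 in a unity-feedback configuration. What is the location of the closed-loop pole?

Closed-loop transfer function: T(s) = K_p·G_p(s)/(1 + K_p·G_p(s)) = 248.4/(s + 4.6 + 248.4) = 248.4/(s + 253).
The closed-loop pole is at s = −253.

s = -253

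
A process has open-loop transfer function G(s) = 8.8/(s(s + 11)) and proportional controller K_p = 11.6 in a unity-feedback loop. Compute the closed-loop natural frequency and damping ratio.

The closed-loop denominator is s(s+11) + 11.6·8.8 = s² + 11s + 102.1.
So ω_n² = 102.1 ⇒ ω_n = 10.1 rad/s, and ζ = 11/(2ω_n) = 0.544.

ω_n = 10.1 rad/s, ζ = 0.544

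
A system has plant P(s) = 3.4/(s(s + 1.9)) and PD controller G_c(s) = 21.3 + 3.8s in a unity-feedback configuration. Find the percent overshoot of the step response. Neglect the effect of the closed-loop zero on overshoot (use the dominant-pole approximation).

0.384%

Forward path: (21.3 + 3.8s)·3.4/(s(s+1.9)). The closed-loop characteristic equation is s² + (1.9 + 3.4·3.8)s + 3.4·21.3 = 0.
That is s² + 14.82s + 72.42 = 0, so ω_n = 8.51 rad/s and ζ = 14.82/(2·8.51) = 0.8707.
%OS = 100·exp(−πζ/√(1−ζ²)) = 0.384%.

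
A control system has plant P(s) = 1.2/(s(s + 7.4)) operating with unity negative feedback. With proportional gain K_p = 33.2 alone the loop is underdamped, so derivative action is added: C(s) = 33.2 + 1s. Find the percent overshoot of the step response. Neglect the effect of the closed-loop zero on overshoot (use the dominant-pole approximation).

5.37%

Forward path: (33.2 + 1s)·1.2/(s(s+7.4)). The closed-loop characteristic equation is s² + (7.4 + 1.2·1)s + 1.2·33.2 = 0.
That is s² + 8.6s + 39.84 = 0, so ω_n = 6.312 rad/s and ζ = 8.6/(2·6.312) = 0.6813.
%OS = 100·exp(−πζ/√(1−ζ²)) = 5.37%.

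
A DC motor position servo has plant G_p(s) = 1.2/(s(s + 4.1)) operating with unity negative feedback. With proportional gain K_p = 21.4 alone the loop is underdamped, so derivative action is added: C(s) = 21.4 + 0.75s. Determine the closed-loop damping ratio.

Forward path: (21.4 + 0.75s)·1.2/(s(s+4.1)). The closed-loop characteristic equation is s² + (4.1 + 1.2·0.75)s + 1.2·21.4 = 0.
That is s² + 5s + 25.68 = 0, so ω_n = 5.068 rad/s and ζ = 5/(2·5.068) = 0.4933.

ζ = 0.493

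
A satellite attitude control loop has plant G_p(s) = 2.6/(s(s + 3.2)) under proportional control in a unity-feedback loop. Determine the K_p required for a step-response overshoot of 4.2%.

From %OS = 100·exp(−πζ/√(1−ζ²)) = 4.2%, ζ = −ln(0.042)/√(π²+ln²(0.042)) = 0.7103.
Characteristic equation s² + 3.2s + 2.6K_p = 0 gives ζ = 3.2/(2√(2.6K_p)).
Setting ζ = 0.7103: √(2.6K_p) = 3.2/(2·0.7103) = 2.253, so K_p = 5.074/2.6 = 1.95.

K_p = 1.95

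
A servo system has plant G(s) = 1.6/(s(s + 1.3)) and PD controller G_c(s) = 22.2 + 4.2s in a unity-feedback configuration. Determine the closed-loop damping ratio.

Forward path: (22.2 + 4.2s)·1.6/(s(s+1.3)). The closed-loop characteristic equation is s² + (1.3 + 1.6·4.2)s + 1.6·22.2 = 0.
That is s² + 8.02s + 35.52 = 0, so ω_n = 5.96 rad/s and ζ = 8.02/(2·5.96) = 0.6728.

ζ = 0.673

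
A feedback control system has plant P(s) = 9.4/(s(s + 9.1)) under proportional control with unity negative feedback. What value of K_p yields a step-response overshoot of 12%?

From %OS = 100·exp(−πζ/√(1−ζ²)) = 12%, ζ = −ln(0.12)/√(π²+ln²(0.12)) = 0.5594.
Characteristic equation s² + 9.1s + 9.4K_p = 0 gives ζ = 9.1/(2√(9.4K_p)).
Setting ζ = 0.5594: √(9.4K_p) = 9.1/(2·0.5594) = 8.133, so K_p = 66.15/9.4 = 7.04.

K_p = 7.04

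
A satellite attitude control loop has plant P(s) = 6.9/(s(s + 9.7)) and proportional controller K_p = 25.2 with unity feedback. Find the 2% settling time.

T_s ≈ 0.825 s

The closed-loop denominator s² + 9.7s + 173.9 gives ω_n = √173.9 = 13.19 and ζ = 9.7/(2ω_n) = 0.3678.
2% settling time T_s ≈ 4/(ζω_n) = 4/4.85 = 0.825 s.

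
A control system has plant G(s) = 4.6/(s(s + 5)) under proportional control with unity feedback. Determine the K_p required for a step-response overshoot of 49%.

K_p = 27.7

From %OS = 100·exp(−πζ/√(1−ζ²)) = 49%, ζ = −ln(0.49)/√(π²+ln²(0.49)) = 0.2214.
Characteristic equation s² + 5s + 4.6K_p = 0 gives ζ = 5/(2√(4.6K_p)).
Setting ζ = 0.2214: √(4.6K_p) = 5/(2·0.2214) = 11.29, so K_p = 127.5/4.6 = 27.7.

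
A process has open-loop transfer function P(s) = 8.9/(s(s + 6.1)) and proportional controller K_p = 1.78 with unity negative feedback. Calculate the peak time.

T_p = 1.23 s

The closed-loop denominator s² + 6.1s + 15.84 gives ω_n = √15.84 = 3.98 and ζ = 6.1/(2ω_n) = 0.7663.
Damped frequency ω_d = ω_n√(1−ζ²) = 2.557 rad/s, so peak time T_p = π/ω_d = 1.23 s.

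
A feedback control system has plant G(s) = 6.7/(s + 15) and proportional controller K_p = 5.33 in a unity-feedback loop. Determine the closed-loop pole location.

Closed-loop transfer function: T(s) = K_p·G(s)/(1 + K_p·G(s)) = 35.71/(s + 15 + 35.71) = 35.71/(s + 50.71).
The closed-loop pole is at s = −50.71.

s = -50.71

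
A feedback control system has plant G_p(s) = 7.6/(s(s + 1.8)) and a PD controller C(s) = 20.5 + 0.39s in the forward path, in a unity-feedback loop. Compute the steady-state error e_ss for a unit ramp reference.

0.0116

The loop has one pole at the origin (type 1). Velocity error constant K_v = lim_{s→0} s·C(s)G_p(s) = 20.5·7.6/1.8 = 86.56.
Steady-state error to a unit ramp: e_ss = 1/K_v = 0.0116.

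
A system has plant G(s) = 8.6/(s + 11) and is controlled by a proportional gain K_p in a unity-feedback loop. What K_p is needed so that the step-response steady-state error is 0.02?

For a type-0 loop with proportional control, e_ss = 1/(1 + K_p·G(0)).
G(0) = 0.7818. Require 1/(1 + K_p·0.7818) = 0.02, so 1 + 0.7818·K_p = 50.
K_p = (50 − 1)/0.7818 = 62.7.

K_p = 62.7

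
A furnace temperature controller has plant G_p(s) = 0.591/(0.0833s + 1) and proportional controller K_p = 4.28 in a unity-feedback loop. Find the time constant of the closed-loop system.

τ = 0.0236 s

Closed loop: T(s) = K_p·G_p/(1+K_p·G_p) = 2.529/(0.0833s + 1 + 2.529), with pole at s = −(1 + 2.529)/0.0833 = −42.37.
Closed-loop time constant τ = 1/42.37 = 0.0236 s.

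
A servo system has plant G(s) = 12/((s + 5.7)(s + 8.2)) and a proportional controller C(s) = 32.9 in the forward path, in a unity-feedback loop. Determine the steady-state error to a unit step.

0.106

The loop is type 0. Static position error constant K_pos = C(0)·G(0) = 32.9·0.2567 = 8.447.
Steady-state error to a unit step: e_ss = 1/(1+K_pos) = 1/9.447 = 0.106.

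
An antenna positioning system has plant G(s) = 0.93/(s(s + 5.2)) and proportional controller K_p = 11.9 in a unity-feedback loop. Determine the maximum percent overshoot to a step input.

Closed-loop characteristic equation: s² + 5.2s + 11.07 = 0, so ω_n = 3.327 rad/s and ζ = 5.2/(2·3.327) = 0.7816.
%OS = 100·exp(−πζ/√(1−ζ²)) = 100·exp(−π·0.7816/√0.3892) = 1.95%.

1.95%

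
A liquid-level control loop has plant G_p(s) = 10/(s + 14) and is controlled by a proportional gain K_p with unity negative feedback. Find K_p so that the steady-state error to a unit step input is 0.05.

For a type-0 loop with proportional control, e_ss = 1/(1 + K_p·G_p(0)).
G_p(0) = 0.7143. Require 1/(1 + K_p·0.7143) = 0.05, so 1 + 0.7143·K_p = 20.
K_p = (20 − 1)/0.7143 = 26.6.

K_p = 26.6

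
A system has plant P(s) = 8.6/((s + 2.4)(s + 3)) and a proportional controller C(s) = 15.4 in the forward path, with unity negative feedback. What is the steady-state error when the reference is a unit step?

0.0516

The loop is type 0. Static position error constant K_pos = C(0)·P(0) = 15.4·1.194 = 18.39.
Steady-state error to a unit step: e_ss = 1/(1+K_pos) = 1/19.39 = 0.0516.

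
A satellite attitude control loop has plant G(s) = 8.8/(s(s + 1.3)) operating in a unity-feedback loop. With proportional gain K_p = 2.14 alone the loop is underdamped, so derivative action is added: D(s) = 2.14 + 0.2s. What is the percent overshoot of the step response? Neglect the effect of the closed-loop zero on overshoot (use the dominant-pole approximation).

Forward path: (2.14 + 0.2s)·8.8/(s(s+1.3)). The closed-loop characteristic equation is s² + (1.3 + 8.8·0.2)s + 8.8·2.14 = 0.
That is s² + 3.06s + 18.83 = 0, so ω_n = 4.34 rad/s and ζ = 3.06/(2·4.34) = 0.3526.
%OS = 100·exp(−πζ/√(1−ζ²)) = 30.6%.

30.6%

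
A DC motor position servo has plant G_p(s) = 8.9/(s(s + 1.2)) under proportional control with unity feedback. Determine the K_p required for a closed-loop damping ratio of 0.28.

K_p = 0.516

Closed-loop characteristic equation: s² + 1.2s + K_p·8.9 = 0.
So ω_n = √(8.9K_p) and 2ζω_n = 1.2, giving ζ = 1.2/(2√(8.9K_p)).
Setting ζ = 0.28: √(8.9K_p) = 1.2/(2·0.28) = 2.143, so K_p = 4.592/8.9 = 0.516.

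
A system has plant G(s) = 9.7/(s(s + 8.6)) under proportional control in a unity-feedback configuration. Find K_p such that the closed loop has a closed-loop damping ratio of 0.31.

Closed-loop characteristic equation: s² + 8.6s + K_p·9.7 = 0.
So ω_n = √(9.7K_p) and 2ζω_n = 8.6, giving ζ = 8.6/(2√(9.7K_p)).
Setting ζ = 0.31: √(9.7K_p) = 8.6/(2·0.31) = 13.87, so K_p = 192.4/9.7 = 19.8.

K_p = 19.8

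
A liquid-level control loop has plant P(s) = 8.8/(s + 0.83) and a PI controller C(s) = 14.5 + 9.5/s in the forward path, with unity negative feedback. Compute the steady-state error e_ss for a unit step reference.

0

The open loop C(s)P(s) has a pole at the origin (type 1), so the static position error constant is infinite and e_ss = 1/(1+∞) = 0.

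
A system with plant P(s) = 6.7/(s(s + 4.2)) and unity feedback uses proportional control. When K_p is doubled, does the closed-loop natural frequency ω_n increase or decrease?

increase

ω_n = √(6.7·K_p), which grows with K_p.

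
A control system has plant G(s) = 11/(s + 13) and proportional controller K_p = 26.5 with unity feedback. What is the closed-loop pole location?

s = -304.5

Closed-loop transfer function: T(s) = K_p·G(s)/(1 + K_p·G(s)) = 291.5/(s + 13 + 291.5) = 291.5/(s + 304.5).
The closed-loop pole is at s = −304.5.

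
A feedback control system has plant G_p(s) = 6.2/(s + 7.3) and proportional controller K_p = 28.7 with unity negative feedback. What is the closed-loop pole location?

Closed-loop transfer function: T(s) = K_p·G_p(s)/(1 + K_p·G_p(s)) = 177.9/(s + 7.3 + 177.9) = 177.9/(s + 185.2).
The closed-loop pole is at s = −185.2.

s = -185.2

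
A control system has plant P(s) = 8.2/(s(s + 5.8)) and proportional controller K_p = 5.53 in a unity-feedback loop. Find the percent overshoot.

22.3%

The closed-loop denominator s² + 5.8s + 45.35 gives ω_n = √45.35 = 6.734 and ζ = 5.8/(2ω_n) = 0.4307.
%OS = 100·exp(−πζ/√(1−ζ²)) = 100·exp(−π·0.4307/√0.8145) = 22.3%.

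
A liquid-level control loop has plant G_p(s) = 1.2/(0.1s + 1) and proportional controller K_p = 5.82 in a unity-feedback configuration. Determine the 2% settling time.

Closed loop: T(s) = K_p·G_p/(1+K_p·G_p) = 6.984/(0.1s + 1 + 6.984), with pole at s = −(1 + 6.984)/0.1 = −79.84.
τ = 1/79.84 = 0.01253 s, so 2% settling time ≈ 4τ = 0.0501 s.

T_s ≈ 0.0501 s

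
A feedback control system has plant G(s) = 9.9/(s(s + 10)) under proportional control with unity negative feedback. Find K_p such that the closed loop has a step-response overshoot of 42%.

From %OS = 100·exp(−πζ/√(1−ζ²)) = 42%, ζ = −ln(0.42)/√(π²+ln²(0.42)) = 0.2662.
Characteristic equation s² + 10s + 9.9K_p = 0 gives ζ = 10/(2√(9.9K_p)).
Setting ζ = 0.2662: √(9.9K_p) = 10/(2·0.2662) = 18.78, so K_p = 352.9/9.9 = 35.6.

K_p = 35.6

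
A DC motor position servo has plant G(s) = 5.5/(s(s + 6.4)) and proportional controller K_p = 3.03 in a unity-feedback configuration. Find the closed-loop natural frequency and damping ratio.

ω_n = 4.08 rad/s, ζ = 0.784

The closed-loop denominator is s(s+6.4) + 3.03·5.5 = s² + 6.4s + 16.66.
So ω_n² = 16.66 ⇒ ω_n = 4.082 rad/s, and ζ = 6.4/(2ω_n) = 0.784.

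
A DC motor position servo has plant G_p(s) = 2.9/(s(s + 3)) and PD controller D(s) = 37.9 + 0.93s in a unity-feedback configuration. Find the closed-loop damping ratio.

ζ = 0.272

Forward path: (37.9 + 0.93s)·2.9/(s(s+3)). The closed-loop characteristic equation is s² + (3 + 2.9·0.93)s + 2.9·37.9 = 0.
That is s² + 5.697s + 109.9 = 0, so ω_n = 10.48 rad/s and ζ = 5.697/(2·10.48) = 0.2717.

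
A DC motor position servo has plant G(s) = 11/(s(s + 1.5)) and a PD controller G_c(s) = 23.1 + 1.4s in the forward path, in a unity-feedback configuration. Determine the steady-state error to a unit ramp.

The loop has one pole at the origin (type 1). Velocity error constant K_v = lim_{s→0} s·G_c(s)G(s) = 23.1·11/1.5 = 169.4.
Steady-state error to a unit ramp: e_ss = 1/K_v = 0.0059.

0.0059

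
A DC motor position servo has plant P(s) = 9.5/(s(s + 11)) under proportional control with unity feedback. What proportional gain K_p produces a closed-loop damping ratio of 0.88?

K_p = 4.11

Closed-loop characteristic equation: s² + 11s + K_p·9.5 = 0.
So ω_n = √(9.5K_p) and 2ζω_n = 11, giving ζ = 11/(2√(9.5K_p)).
Setting ζ = 0.88: √(9.5K_p) = 11/(2·0.88) = 6.25, so K_p = 39.06/9.5 = 4.11.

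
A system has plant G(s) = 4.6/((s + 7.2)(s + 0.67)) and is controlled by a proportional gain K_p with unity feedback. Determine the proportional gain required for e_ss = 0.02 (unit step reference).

K_p = 51.4

The loop is type 0, so e_ss(step) = 1/(1 + K_pos) with K_pos = K_p·G(0).
G(0) = 0.9536. Require 1/(1 + K_p·0.9536) = 0.02, so 1 + 0.9536·K_p = 50.
K_p = (50 − 1)/0.9536 = 51.4.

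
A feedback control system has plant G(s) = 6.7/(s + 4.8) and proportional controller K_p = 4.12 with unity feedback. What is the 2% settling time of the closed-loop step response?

Closed-loop transfer function: T(s) = K_p·G(s)/(1 + K_p·G(s)) = 27.6/(s + 4.8 + 27.6) = 27.6/(s + 32.4).
Time constant τ = 1/32.4 = 0.03086 s, so the 2% settling time is about 4τ = 0.123 s.

T_s ≈ 0.123 s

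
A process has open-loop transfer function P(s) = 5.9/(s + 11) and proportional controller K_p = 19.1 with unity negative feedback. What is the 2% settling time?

T_s ≈ 0.0323 s

Closed-loop transfer function: T(s) = K_p·P(s)/(1 + K_p·P(s)) = 112.7/(s + 11 + 112.7) = 112.7/(s + 123.7).
Time constant τ = 1/123.7 = 0.008085 s, so the 2% settling time is about 4τ = 0.0323 s.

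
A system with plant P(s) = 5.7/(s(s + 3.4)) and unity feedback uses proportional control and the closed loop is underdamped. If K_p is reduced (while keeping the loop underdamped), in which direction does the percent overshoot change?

decrease

ζ = 3.4/(2√(5.7K_p)) rises as K_p falls; higher damping means less overshoot.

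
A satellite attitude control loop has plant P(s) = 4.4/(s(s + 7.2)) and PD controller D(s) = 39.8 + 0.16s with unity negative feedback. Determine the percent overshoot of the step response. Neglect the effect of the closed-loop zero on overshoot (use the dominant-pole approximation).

Forward path: (39.8 + 0.16s)·4.4/(s(s+7.2)). The closed-loop characteristic equation is s² + (7.2 + 4.4·0.16)s + 4.4·39.8 = 0.
That is s² + 7.904s + 175.1 = 0, so ω_n = 13.23 rad/s and ζ = 7.904/(2·13.23) = 0.2986.
%OS = 100·exp(−πζ/√(1−ζ²)) = 37.4%.

37.4%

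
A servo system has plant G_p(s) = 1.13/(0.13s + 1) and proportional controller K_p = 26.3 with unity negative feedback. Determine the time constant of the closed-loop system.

τ = 0.00423 s

Closed loop: T(s) = K_p·G_p/(1+K_p·G_p) = 29.72/(0.13s + 1 + 29.72), with pole at s = −(1 + 29.72)/0.13 = −236.3.
Closed-loop time constant τ = 1/236.3 = 0.00423 s.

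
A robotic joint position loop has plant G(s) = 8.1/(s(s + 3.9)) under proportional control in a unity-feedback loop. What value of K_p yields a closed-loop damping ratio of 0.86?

K_p = 0.635

Closed-loop characteristic equation: s² + 3.9s + K_p·8.1 = 0.
So ω_n = √(8.1K_p) and 2ζω_n = 3.9, giving ζ = 3.9/(2√(8.1K_p)).
Setting ζ = 0.86: √(8.1K_p) = 3.9/(2·0.86) = 2.267, so K_p = 5.141/8.1 = 0.635.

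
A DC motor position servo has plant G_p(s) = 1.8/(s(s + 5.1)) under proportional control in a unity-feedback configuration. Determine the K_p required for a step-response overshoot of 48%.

From %OS = 100·exp(−πζ/√(1−ζ²)) = 48%, ζ = −ln(0.48)/√(π²+ln²(0.48)) = 0.2275.
Characteristic equation s² + 5.1s + 1.8K_p = 0 gives ζ = 5.1/(2√(1.8K_p)).
Setting ζ = 0.2275: √(1.8K_p) = 5.1/(2·0.2275) = 11.21, so K_p = 125.6/1.8 = 69.8.

K_p = 69.8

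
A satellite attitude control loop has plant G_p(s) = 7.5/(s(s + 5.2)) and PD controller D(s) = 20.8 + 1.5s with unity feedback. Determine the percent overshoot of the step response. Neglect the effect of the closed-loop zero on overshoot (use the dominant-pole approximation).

Forward path: (20.8 + 1.5s)·7.5/(s(s+5.2)). The closed-loop characteristic equation is s² + (5.2 + 7.5·1.5)s + 7.5·20.8 = 0.
That is s² + 16.45s + 156 = 0, so ω_n = 12.49 rad/s and ζ = 16.45/(2·12.49) = 0.6585.
%OS = 100·exp(−πζ/√(1−ζ²)) = 6.4%.

6.4%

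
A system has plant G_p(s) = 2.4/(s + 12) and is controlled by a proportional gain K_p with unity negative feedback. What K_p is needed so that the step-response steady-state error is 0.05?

The loop is type 0, so e_ss(step) = 1/(1 + K_pos) with K_pos = K_p·G_p(0).
G_p(0) = 0.2. Require 1/(1 + K_p·0.2) = 0.05, so 1 + 0.2·K_p = 20.
K_p = (20 − 1)/0.2 = 95.

K_p = 95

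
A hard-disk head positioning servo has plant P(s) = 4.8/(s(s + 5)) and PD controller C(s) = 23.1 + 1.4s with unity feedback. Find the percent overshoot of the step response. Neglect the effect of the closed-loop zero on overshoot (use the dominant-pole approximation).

12.2%

Forward path: (23.1 + 1.4s)·4.8/(s(s+5)). The closed-loop characteristic equation is s² + (5 + 4.8·1.4)s + 4.8·23.1 = 0.
That is s² + 11.72s + 110.9 = 0, so ω_n = 10.53 rad/s and ζ = 11.72/(2·10.53) = 0.5565.
%OS = 100·exp(−πζ/√(1−ζ²)) = 12.2%.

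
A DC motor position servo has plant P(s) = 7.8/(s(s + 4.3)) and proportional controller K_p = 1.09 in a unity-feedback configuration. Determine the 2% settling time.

T_s ≈ 1.86 s

The closed-loop denominator s² + 4.3s + 8.502 gives ω_n = √8.502 = 2.916 and ζ = 4.3/(2ω_n) = 0.7374.
2% settling time T_s ≈ 4/(ζω_n) = 4/2.15 = 1.86 s.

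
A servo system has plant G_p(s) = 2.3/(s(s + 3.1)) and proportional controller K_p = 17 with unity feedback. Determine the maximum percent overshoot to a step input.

The closed-loop denominator s² + 3.1s + 39.1 gives ω_n = √39.1 = 6.253 and ζ = 3.1/(2ω_n) = 0.2479.
%OS = 100·exp(−πζ/√(1−ζ²)) = 100·exp(−π·0.2479/√0.9386) = 44.8%.

44.8%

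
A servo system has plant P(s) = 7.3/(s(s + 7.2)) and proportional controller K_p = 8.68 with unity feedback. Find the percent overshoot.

20.3%

The closed-loop denominator s² + 7.2s + 63.36 gives ω_n = √63.36 = 7.96 and ζ = 7.2/(2ω_n) = 0.4523.
%OS = 100·exp(−πζ/√(1−ζ²)) = 100·exp(−π·0.4523/√0.7955) = 20.3%.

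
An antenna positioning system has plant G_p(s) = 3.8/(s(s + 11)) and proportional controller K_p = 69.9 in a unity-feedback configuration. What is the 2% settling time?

Closed-loop characteristic equation: s² + 11s + 265.6 = 0, so ω_n = 16.3 rad/s and ζ = 11/(2·16.3) = 0.3375.
2% settling time T_s ≈ 4/(ζω_n) = 4/5.5 = 0.727 s.

T_s ≈ 0.727 s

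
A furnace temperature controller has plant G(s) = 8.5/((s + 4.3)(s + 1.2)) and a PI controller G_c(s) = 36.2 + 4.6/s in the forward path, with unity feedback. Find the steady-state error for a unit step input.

0

The open loop G_c(s)G(s) has a pole at the origin (type 1), so the static position error constant is infinite and e_ss = 1/(1+∞) = 0.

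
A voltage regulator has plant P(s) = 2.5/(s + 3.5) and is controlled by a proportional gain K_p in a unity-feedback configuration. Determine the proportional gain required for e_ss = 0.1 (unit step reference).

Steady-state error for a unit step on this type-0 loop is 1/(1 + K_p·P(0)).
P(0) = 0.7143. Require 1/(1 + K_p·0.7143) = 0.1, so 1 + 0.7143·K_p = 10.
K_p = (10 − 1)/0.7143 = 12.6.

K_p = 12.6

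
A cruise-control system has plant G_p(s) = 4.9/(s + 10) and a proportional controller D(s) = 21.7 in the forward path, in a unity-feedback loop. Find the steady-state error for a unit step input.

0.086

The loop is type 0. Static position error constant K_pos = D(0)·G_p(0) = 21.7·0.49 = 10.63.
Steady-state error to a unit step: e_ss = 1/(1+K_pos) = 1/11.63 = 0.086.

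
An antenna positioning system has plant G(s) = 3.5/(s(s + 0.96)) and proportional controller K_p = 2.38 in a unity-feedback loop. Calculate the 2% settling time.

T_s ≈ 8.33 s

From 1 + K_pG(s) = 0: s² + 0.96s + 8.33 = 0 ⇒ ω_n = 2.886, ζ = 0.1663.
2% settling time T_s ≈ 4/(ζω_n) = 4/0.48 = 8.33 s.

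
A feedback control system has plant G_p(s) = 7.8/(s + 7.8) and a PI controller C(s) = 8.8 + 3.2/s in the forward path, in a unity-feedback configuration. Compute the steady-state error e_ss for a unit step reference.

0

The open loop C(s)G_p(s) has a pole at the origin (type 1), so the static position error constant is infinite and e_ss = 1/(1+∞) = 0.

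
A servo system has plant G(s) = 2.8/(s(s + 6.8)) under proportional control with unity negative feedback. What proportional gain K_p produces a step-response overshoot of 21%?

From %OS = 100·exp(−πζ/√(1−ζ²)) = 21%, ζ = −ln(0.21)/√(π²+ln²(0.21)) = 0.4449.
Characteristic equation s² + 6.8s + 2.8K_p = 0 gives ζ = 6.8/(2√(2.8K_p)).
Setting ζ = 0.4449: √(2.8K_p) = 6.8/(2·0.4449) = 7.642, so K_p = 58.4/2.8 = 20.9.

K_p = 20.9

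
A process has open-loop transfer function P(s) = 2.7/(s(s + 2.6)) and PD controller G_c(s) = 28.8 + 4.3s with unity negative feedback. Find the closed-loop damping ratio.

ζ = 0.806

Forward path: (28.8 + 4.3s)·2.7/(s(s+2.6)). The closed-loop characteristic equation is s² + (2.6 + 2.7·4.3)s + 2.7·28.8 = 0.
That is s² + 14.21s + 77.76 = 0, so ω_n = 8.818 rad/s and ζ = 14.21/(2·8.818) = 0.8057.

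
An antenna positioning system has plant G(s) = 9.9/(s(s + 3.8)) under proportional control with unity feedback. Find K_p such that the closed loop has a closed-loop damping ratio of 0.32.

K_p = 3.56

Closed-loop characteristic equation: s² + 3.8s + K_p·9.9 = 0.
So ω_n = √(9.9K_p) and 2ζω_n = 3.8, giving ζ = 3.8/(2√(9.9K_p)).
Setting ζ = 0.32: √(9.9K_p) = 3.8/(2·0.32) = 5.938, so K_p = 35.25/9.9 = 3.56.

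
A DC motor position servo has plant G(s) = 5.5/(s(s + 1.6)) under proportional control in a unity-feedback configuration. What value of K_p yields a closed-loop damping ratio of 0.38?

Closed-loop characteristic equation: s² + 1.6s + K_p·5.5 = 0.
So ω_n = √(5.5K_p) and 2ζω_n = 1.6, giving ζ = 1.6/(2√(5.5K_p)).
Setting ζ = 0.38: √(5.5K_p) = 1.6/(2·0.38) = 2.105, so K_p = 4.432/5.5 = 0.806.

K_p = 0.806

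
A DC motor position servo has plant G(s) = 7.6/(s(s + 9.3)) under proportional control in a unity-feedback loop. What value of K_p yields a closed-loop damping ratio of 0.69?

Closed-loop characteristic equation: s² + 9.3s + K_p·7.6 = 0.
So ω_n = √(7.6K_p) and 2ζω_n = 9.3, giving ζ = 9.3/(2√(7.6K_p)).
Setting ζ = 0.69: √(7.6K_p) = 9.3/(2·0.69) = 6.739, so K_p = 45.42/7.6 = 5.98.

K_p = 5.98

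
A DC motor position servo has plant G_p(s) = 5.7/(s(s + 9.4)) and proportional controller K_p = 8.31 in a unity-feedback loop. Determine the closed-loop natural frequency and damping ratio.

1 + K_p·G_p(s) = 0 gives s² + 9.4s + 47.37 = 0.
So ω_n² = 47.37 ⇒ ω_n = 6.882 rad/s, and ζ = 9.4/(2ω_n) = 0.683.

ω_n = 6.88 rad/s, ζ = 0.683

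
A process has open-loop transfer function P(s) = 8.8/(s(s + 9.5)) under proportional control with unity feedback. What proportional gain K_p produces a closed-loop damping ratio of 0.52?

Closed-loop characteristic equation: s² + 9.5s + K_p·8.8 = 0.
So ω_n = √(8.8K_p) and 2ζω_n = 9.5, giving ζ = 9.5/(2√(8.8K_p)).
Setting ζ = 0.52: √(8.8K_p) = 9.5/(2·0.52) = 9.135, so K_p = 83.44/8.8 = 9.48.

K_p = 9.48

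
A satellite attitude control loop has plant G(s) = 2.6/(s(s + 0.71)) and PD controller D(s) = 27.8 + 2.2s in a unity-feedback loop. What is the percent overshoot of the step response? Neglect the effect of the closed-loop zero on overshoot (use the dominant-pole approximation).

27.7%

Forward path: (27.8 + 2.2s)·2.6/(s(s+0.71)). The closed-loop characteristic equation is s² + (0.71 + 2.6·2.2)s + 2.6·27.8 = 0.
That is s² + 6.43s + 72.28 = 0, so ω_n = 8.502 rad/s and ζ = 6.43/(2·8.502) = 0.3782.
%OS = 100·exp(−πζ/√(1−ζ²)) = 27.7%.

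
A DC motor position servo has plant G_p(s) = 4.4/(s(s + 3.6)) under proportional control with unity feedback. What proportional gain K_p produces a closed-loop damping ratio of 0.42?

Closed-loop characteristic equation: s² + 3.6s + K_p·4.4 = 0.
So ω_n = √(4.4K_p) and 2ζω_n = 3.6, giving ζ = 3.6/(2√(4.4K_p)).
Setting ζ = 0.42: √(4.4K_p) = 3.6/(2·0.42) = 4.286, so K_p = 18.37/4.4 = 4.17.

K_p = 4.17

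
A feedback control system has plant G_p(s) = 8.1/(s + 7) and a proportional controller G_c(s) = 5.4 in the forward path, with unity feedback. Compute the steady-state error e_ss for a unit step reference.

0.138

The loop is type 0. Static position error constant K_pos = G_c(0)·G_p(0) = 5.4·1.157 = 6.249.
Steady-state error to a unit step: e_ss = 1/(1+K_pos) = 1/7.249 = 0.138.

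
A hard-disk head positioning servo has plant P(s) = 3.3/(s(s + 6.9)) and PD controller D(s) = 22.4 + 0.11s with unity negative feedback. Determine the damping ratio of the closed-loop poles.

Forward path: (22.4 + 0.11s)·3.3/(s(s+6.9)). The closed-loop characteristic equation is s² + (6.9 + 3.3·0.11)s + 3.3·22.4 = 0.
That is s² + 7.263s + 73.92 = 0, so ω_n = 8.598 rad/s and ζ = 7.263/(2·8.598) = 0.4224.

ζ = 0.422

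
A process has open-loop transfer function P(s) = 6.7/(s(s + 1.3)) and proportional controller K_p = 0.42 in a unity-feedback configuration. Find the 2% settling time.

T_s ≈ 6.15 s

The closed-loop denominator s² + 1.3s + 2.814 gives ω_n = √2.814 = 1.677 and ζ = 1.3/(2ω_n) = 0.3875.
2% settling time T_s ≈ 4/(ζω_n) = 4/0.65 = 6.15 s.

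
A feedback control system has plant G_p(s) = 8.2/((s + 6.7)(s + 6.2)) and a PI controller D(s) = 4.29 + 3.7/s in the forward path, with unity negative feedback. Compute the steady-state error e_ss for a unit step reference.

The open loop D(s)G_p(s) has a pole at the origin (type 1), so the static position error constant is infinite and e_ss = 1/(1+∞) = 0.

0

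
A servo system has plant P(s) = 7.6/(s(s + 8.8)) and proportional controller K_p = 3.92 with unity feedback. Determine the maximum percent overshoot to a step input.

From 1 + K_pP(s) = 0: s² + 8.8s + 29.79 = 0 ⇒ ω_n = 5.458, ζ = 0.8061.
%OS = 100·exp(−πζ/√(1−ζ²)) = 100·exp(−π·0.8061/√0.3502) = 1.38%.

1.38%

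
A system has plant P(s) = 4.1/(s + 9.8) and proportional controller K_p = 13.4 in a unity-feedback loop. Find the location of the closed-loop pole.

s = -64.74

Closed-loop transfer function: T(s) = K_p·P(s)/(1 + K_p·P(s)) = 54.94/(s + 9.8 + 54.94) = 54.94/(s + 64.74).
The closed-loop pole is at s = −64.74.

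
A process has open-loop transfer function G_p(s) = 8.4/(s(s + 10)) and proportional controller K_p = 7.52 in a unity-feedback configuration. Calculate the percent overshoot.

From 1 + K_pG_p(s) = 0: s² + 10s + 63.17 = 0 ⇒ ω_n = 7.948, ζ = 0.6291.
%OS = 100·exp(−πζ/√(1−ζ²)) = 100·exp(−π·0.6291/√0.6042) = 7.87%.

7.87%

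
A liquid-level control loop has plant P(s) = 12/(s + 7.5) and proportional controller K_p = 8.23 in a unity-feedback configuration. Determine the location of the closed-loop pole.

Closed-loop transfer function: T(s) = K_p·P(s)/(1 + K_p·P(s)) = 98.76/(s + 7.5 + 98.76) = 98.76/(s + 106.3).
The closed-loop pole is at s = −106.3.

s = -106.3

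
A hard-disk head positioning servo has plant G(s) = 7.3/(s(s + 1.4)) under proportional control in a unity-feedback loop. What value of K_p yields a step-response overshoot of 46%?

K_p = 1.17

From %OS = 100·exp(−πζ/√(1−ζ²)) = 46%, ζ = −ln(0.46)/√(π²+ln²(0.46)) = 0.24.
Characteristic equation s² + 1.4s + 7.3K_p = 0 gives ζ = 1.4/(2√(7.3K_p)).
Setting ζ = 0.24: √(7.3K_p) = 1.4/(2·0.24) = 2.917, so K_p = 8.51/7.3 = 1.17.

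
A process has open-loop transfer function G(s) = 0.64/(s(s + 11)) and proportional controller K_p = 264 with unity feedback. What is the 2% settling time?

Closed-loop characteristic equation: s² + 11s + 169 = 0, so ω_n = 13 rad/s and ζ = 11/(2·13) = 0.4231.
2% settling time T_s ≈ 4/(ζω_n) = 4/5.5 = 0.727 s.

T_s ≈ 0.727 s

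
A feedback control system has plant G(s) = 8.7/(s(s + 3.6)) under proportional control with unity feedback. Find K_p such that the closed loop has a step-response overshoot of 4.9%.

K_p = 0.777

From %OS = 100·exp(−πζ/√(1−ζ²)) = 4.9%, ζ = −ln(0.049)/√(π²+ln²(0.049)) = 0.6925.
Characteristic equation s² + 3.6s + 8.7K_p = 0 gives ζ = 3.6/(2√(8.7K_p)).
Setting ζ = 0.6925: √(8.7K_p) = 3.6/(2·0.6925) = 2.599, so K_p = 6.756/8.7 = 0.777.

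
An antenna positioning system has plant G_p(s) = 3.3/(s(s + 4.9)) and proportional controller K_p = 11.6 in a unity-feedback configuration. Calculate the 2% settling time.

T_s ≈ 1.63 s

Closed-loop characteristic equation: s² + 4.9s + 38.28 = 0, so ω_n = 6.187 rad/s and ζ = 4.9/(2·6.187) = 0.396.
2% settling time T_s ≈ 4/(ζω_n) = 4/2.45 = 1.63 s.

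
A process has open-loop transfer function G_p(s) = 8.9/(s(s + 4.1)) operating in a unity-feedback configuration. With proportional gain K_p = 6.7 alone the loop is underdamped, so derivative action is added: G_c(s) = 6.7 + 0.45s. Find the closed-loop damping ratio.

Forward path: (6.7 + 0.45s)·8.9/(s(s+4.1)). The closed-loop characteristic equation is s² + (4.1 + 8.9·0.45)s + 8.9·6.7 = 0.
That is s² + 8.105s + 59.63 = 0, so ω_n = 7.722 rad/s and ζ = 8.105/(2·7.722) = 0.5248.

ζ = 0.525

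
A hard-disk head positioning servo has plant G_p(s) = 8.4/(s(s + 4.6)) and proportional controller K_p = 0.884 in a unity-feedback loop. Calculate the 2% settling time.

T_s ≈ 1.74 s

From 1 + K_pG_p(s) = 0: s² + 4.6s + 7.426 = 0 ⇒ ω_n = 2.725, ζ = 0.844.
2% settling time T_s ≈ 4/(ζω_n) = 4/2.3 = 1.74 s.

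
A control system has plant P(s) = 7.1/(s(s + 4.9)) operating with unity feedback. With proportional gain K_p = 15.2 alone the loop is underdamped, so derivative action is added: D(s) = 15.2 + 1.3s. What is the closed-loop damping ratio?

ζ = 0.68

Forward path: (15.2 + 1.3s)·7.1/(s(s+4.9)). The closed-loop characteristic equation is s² + (4.9 + 7.1·1.3)s + 7.1·15.2 = 0.
That is s² + 14.13s + 107.9 = 0, so ω_n = 10.39 rad/s and ζ = 14.13/(2·10.39) = 0.6801.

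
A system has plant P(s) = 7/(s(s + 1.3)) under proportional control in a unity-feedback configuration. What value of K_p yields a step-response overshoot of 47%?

From %OS = 100·exp(−πζ/√(1−ζ²)) = 47%, ζ = −ln(0.47)/√(π²+ln²(0.47)) = 0.2337.
Characteristic equation s² + 1.3s + 7K_p = 0 gives ζ = 1.3/(2√(7K_p)).
Setting ζ = 0.2337: √(7K_p) = 1.3/(2·0.2337) = 2.782, so K_p = 7.737/7 = 1.11.

K_p = 1.11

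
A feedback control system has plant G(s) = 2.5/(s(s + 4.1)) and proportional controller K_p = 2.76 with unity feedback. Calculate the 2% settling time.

Closed-loop characteristic equation: s² + 4.1s + 6.9 = 0, so ω_n = 2.627 rad/s and ζ = 4.1/(2·2.627) = 0.7804.
2% settling time T_s ≈ 4/(ζω_n) = 4/2.05 = 1.95 s.

T_s ≈ 1.95 s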